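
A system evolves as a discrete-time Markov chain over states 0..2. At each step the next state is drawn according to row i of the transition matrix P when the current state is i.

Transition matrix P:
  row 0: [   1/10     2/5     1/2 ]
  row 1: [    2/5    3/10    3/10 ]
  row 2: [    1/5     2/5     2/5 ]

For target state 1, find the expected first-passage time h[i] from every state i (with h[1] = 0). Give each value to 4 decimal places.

h = [2.5000, 0.0000, 2.5000]

First-step conditioning: h[1] = 0; for i ≠ 1, h[i] = 1 + Σ_k P[i][k]·h[k].
  h[0] = 1 + 1/10·h[0] + 1/2·h[2]
  h[2] = 1 + 1/5·h[0] + 2/5·h[2]
Solving the 2×2 linear system over states ≠ 1 gives exactly h = [5/2, 0, 5/2] (h[1] = 0 is the target).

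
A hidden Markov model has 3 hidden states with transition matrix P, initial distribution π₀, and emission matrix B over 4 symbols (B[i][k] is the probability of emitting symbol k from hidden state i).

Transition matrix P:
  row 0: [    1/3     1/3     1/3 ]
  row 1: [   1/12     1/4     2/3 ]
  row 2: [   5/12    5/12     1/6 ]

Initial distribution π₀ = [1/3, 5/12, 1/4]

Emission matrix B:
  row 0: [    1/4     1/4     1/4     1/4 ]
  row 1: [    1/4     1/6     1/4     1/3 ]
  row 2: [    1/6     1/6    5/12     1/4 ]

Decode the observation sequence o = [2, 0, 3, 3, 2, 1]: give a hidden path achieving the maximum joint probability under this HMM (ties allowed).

path = [2, 1, 2, 1, 2, 0]

t=0: δ = [8.333e-02, 1.042e-01, 1.042e-01]  (obs o_0=2)
t=1: δ = [1.085e-02, 1.085e-02, 1.157e-02]  ψ = [2, 2, 1]  (obs o_1=0)
t=2: δ = [1.206e-03, 1.608e-03, 1.808e-03]  ψ = [2, 2, 1]  (obs o_2=3)
t=3: δ = [1.884e-04, 2.512e-04, 2.679e-04]  ψ = [2, 2, 1]  (obs o_3=3)
t=4: δ = [2.791e-05, 2.791e-05, 6.977e-05]  ψ = [2, 2, 1]  (obs o_4=2)
t=5: δ = [7.268e-06, 4.845e-06, 3.101e-06]  ψ = [2, 2, 1]  (obs o_5=1)
backtrack: best end state = 0; path = [2, 1, 2, 1, 2, 0]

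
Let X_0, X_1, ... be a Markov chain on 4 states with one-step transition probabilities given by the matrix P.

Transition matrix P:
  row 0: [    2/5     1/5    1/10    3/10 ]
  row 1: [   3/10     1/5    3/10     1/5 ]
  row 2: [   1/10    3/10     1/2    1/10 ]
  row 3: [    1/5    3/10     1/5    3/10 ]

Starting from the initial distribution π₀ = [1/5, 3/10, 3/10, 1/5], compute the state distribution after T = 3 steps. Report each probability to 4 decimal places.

π = [0.2446, 0.2506, 0.2881, 0.2167]

t=0: π = [0.2000, 0.3000, 0.3000, 0.2000]
t=1: π = [0.2400, 0.2500, 0.3000, 0.2100]
t=2: π = [0.2430, 0.2510, 0.2910, 0.2150]
t=3: π = [0.2446, 0.2506, 0.2881, 0.2167]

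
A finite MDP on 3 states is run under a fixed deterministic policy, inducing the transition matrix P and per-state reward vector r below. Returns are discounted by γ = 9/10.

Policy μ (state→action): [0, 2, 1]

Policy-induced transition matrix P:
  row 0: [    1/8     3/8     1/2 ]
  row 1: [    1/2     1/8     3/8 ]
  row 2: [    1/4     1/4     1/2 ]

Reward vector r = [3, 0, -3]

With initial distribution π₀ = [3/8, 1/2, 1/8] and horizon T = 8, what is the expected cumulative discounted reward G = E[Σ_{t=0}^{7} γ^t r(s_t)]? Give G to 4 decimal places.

G = -1.7315

t=0: π = [0.3750, 0.5000, 0.1250], E[r] = 0.7500, γ^t·E[r] = 0.750000, running G = 0.750000
t=1: π = [0.3281, 0.2344, 0.4375], E[r] = -0.3281, γ^t·E[r] = -0.295313, running G = 0.454688
t=2: π = [0.2676, 0.2617, 0.4707], E[r] = -0.6094, γ^t·E[r] = -0.493594, running G = -0.038906
t=3: π = [0.2820, 0.2507, 0.4673], E[r] = -0.5559, γ^t·E[r] = -0.405257, running G = -0.444163
t=4: π = [0.2774, 0.2539, 0.4687], E[r] = -0.5737, γ^t·E[r] = -0.376385, running G = -0.820548
t=5: π = [0.2788, 0.2529, 0.4683], E[r] = -0.5684, γ^t·E[r] = -0.335631, running G = -1.156179
t=6: π = [0.2784, 0.2532, 0.4684], E[r] = -0.5700, γ^t·E[r] = -0.302916, running G = -1.459095
t=7: π = [0.2785, 0.2531, 0.4683], E[r] = -0.5695, γ^t·E[r] = -0.272394, running G = -1.731489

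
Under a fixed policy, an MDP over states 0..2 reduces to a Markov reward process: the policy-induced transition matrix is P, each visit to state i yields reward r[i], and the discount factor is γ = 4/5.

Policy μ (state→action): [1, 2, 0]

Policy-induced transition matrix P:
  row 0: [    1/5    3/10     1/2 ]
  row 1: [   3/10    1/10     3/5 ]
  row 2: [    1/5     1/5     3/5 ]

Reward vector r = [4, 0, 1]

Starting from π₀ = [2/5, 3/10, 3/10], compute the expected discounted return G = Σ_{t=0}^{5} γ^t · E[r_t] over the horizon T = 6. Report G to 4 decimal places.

G = 5.8414

t=0: π = [0.4000, 0.3000, 0.3000], E[r] = 1.9000, γ^t·E[r] = 1.900000, running G = 1.900000
t=1: π = [0.2300, 0.2100, 0.5600], E[r] = 1.4800, γ^t·E[r] = 1.184000, running G = 3.084000
t=2: π = [0.2210, 0.2020, 0.5770], E[r] = 1.4610, γ^t·E[r] = 0.935040, running G = 4.019040
t=3: π = [0.2202, 0.2019, 0.5779], E[r] = 1.4587, γ^t·E[r] = 0.746854, running G = 4.765894
t=4: π = [0.2202, 0.2018, 0.5780], E[r] = 1.4587, γ^t·E[r] = 0.597500, running G = 5.363394
t=5: π = [0.2202, 0.2018, 0.5780], E[r] = 1.4587, γ^t·E[r] = 0.477991, running G = 5.841385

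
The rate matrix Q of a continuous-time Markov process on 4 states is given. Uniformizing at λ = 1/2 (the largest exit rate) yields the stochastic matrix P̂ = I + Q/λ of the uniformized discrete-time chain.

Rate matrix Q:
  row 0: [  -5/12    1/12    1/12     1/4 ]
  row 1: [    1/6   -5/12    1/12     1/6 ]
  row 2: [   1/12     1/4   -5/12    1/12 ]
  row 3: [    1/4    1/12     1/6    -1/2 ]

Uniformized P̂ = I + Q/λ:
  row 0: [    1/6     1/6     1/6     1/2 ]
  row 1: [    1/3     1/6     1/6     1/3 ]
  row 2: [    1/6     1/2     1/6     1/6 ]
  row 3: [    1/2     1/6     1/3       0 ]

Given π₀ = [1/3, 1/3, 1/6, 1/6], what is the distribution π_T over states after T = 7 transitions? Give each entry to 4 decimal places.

t=0: π = [0.3333, 0.3333, 0.1667, 0.1667]
t=1: π = [0.2778, 0.2222, 0.1944, 0.3056]
t=2: π = [0.3056, 0.2315, 0.2176, 0.2454]
t=3: π = [0.2870, 0.2392, 0.2076, 0.2662]
t=4: π = [0.2953, 0.2359, 0.2110, 0.2578]
t=5: π = [0.2919, 0.2370, 0.2096, 0.2614]
t=6: π = [0.2933, 0.2365, 0.2102, 0.2599]
t=7: π = [0.2927, 0.2367, 0.2100, 0.2605]

π = [0.2927, 0.2367, 0.2100, 0.2605]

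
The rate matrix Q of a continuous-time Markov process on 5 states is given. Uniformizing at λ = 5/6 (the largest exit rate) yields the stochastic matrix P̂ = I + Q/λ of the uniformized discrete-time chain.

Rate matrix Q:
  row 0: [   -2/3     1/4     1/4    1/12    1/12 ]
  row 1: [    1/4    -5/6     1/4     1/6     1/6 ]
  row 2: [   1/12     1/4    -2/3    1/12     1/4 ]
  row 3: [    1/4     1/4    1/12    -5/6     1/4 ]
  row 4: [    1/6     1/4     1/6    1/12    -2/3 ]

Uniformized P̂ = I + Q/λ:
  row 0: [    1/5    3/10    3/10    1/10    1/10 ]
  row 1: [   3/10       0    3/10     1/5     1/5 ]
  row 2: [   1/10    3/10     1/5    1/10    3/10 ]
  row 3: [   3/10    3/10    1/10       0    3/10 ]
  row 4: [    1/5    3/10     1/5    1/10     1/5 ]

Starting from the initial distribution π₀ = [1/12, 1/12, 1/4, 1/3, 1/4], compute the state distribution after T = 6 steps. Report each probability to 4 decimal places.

t=0: π = [0.0833, 0.0833, 0.2500, 0.3333, 0.2500]
t=1: π = [0.2167, 0.2750, 0.1833, 0.0750, 0.2500]
t=2: π = [0.2167, 0.2175, 0.2417, 0.1200, 0.2042]
t=3: π = [0.2096, 0.2348, 0.2314, 0.1098, 0.2145]
t=4: π = [0.2113, 0.2296, 0.2335, 0.1125, 0.2132]
t=5: π = [0.2109, 0.2311, 0.2328, 0.1117, 0.2135]
t=6: π = [0.2110, 0.2307, 0.2330, 0.1119, 0.2134]

π = [0.2110, 0.2307, 0.2330, 0.1119, 0.2134]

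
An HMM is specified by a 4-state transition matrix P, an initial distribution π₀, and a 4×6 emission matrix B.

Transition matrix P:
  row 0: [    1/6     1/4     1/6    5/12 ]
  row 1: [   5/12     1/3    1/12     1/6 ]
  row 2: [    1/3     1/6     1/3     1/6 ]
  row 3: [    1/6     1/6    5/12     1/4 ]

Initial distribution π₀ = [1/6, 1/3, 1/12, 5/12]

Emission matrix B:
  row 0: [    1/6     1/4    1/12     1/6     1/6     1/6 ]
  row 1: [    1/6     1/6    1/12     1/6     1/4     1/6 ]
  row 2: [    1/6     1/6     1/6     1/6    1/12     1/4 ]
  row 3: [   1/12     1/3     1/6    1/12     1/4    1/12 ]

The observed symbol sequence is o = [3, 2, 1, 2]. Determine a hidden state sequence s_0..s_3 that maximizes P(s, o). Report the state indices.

path = [1, 0, 3, 2]

t=0: δ = [2.778e-02, 5.556e-02, 1.389e-02, 3.472e-02]  (obs o_0=3)
t=1: δ = [1.929e-03, 1.543e-03, 2.411e-03, 1.929e-03]  ψ = [1, 1, 3, 0]  (obs o_1=2)
t=2: δ = [2.009e-04, 8.573e-05, 1.340e-04, 2.679e-04]  ψ = [2, 1, 2, 0]  (obs o_2=1)
t=3: δ = [3.721e-06, 4.186e-06, 1.861e-05, 1.395e-05]  ψ = [2, 0, 3, 0]  (obs o_3=2)
backtrack: best end state = 2; path = [1, 0, 3, 2]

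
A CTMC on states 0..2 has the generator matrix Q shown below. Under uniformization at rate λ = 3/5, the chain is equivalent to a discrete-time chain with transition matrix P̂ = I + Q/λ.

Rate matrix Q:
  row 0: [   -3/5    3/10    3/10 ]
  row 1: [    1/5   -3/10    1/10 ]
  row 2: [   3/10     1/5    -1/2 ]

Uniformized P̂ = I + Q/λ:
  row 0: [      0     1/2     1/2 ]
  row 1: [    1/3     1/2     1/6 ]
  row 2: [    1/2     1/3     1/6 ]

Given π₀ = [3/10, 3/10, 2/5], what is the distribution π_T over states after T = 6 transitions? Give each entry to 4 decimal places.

t=0: π = [0.3000, 0.3000, 0.4000]
t=1: π = [0.3000, 0.4333, 0.2667]
t=2: π = [0.2778, 0.4556, 0.2667]
t=3: π = [0.2852, 0.4556, 0.2593]
t=4: π = [0.2815, 0.4568, 0.2617]
t=5: π = [0.2831, 0.4564, 0.2605]
t=6: π = [0.2824, 0.4566, 0.2610]

π = [0.2824, 0.4566, 0.2610]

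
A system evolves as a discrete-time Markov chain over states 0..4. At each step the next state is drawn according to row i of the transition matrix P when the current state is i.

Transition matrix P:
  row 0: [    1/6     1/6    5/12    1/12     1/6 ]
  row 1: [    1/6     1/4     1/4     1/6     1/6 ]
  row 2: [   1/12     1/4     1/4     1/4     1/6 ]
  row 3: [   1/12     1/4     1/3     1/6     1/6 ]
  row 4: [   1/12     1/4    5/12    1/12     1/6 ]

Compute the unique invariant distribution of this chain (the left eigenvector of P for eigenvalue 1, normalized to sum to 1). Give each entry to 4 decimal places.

Balance equations π_j = Σ_i π_i·P[i][j]:
  π_0 = 1/6·π_0 + 1/6·π_1 + 1/12·π_2 + 1/12·π_3 + 1/12·π_4
  π_1 = 1/6·π_0 + 1/4·π_1 + 1/4·π_2 + 1/4·π_3 + 1/4·π_4
  π_2 = 5/12·π_0 + 1/4·π_1 + 1/4·π_2 + 1/3·π_3 + 5/12·π_4
  π_3 = 1/12·π_0 + 1/6·π_1 + 1/4·π_2 + 1/6·π_3 + 1/12·π_4
  normalize: π_0 + π_1 + π_2 + π_3 + π_4 = 1
Solving the linear system gives exactly π = [15/133, 32/133, 3223/10374, 878/5187, 1/6].

π = [0.1128, 0.2406, 0.3107, 0.1693, 0.1667]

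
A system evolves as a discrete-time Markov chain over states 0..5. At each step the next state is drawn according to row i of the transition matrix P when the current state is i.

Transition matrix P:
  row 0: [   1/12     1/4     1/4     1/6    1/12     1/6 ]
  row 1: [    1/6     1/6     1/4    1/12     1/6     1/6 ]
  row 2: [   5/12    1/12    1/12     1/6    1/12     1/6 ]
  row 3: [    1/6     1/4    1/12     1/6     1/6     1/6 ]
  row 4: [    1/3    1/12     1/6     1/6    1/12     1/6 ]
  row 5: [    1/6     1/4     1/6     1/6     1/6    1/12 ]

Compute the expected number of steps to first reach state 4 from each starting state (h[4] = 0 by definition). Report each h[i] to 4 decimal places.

First-step conditioning: h[4] = 0; for i ≠ 4, h[i] = 1 + Σ_k P[i][k]·h[k].
  h[0] = 1 + 1/12·h[0] + 1/4·h[1] + 1/4·h[2] + 1/6·h[3] + 1/6·h[5]
  h[1] = 1 + 1/6·h[0] + 1/6·h[1] + 1/4·h[2] + 1/12·h[3] + 1/6·h[5]
  h[2] = 1 + 5/12·h[0] + 1/12·h[1] + 1/12·h[2] + 1/6·h[3] + 1/6·h[5]
  h[3] = 1 + 1/6·h[0] + 1/4·h[1] + 1/12·h[2] + 1/6·h[3] + 1/6·h[5]
  h[5] = 1 + 1/6·h[0] + 1/4·h[1] + 1/6·h[2] + 1/6·h[3] + 1/12·h[5]
Solving the 5×5 linear system over states ≠ 4 gives exactly h = [1641/206, 3051/412, 3315/412, 3003/412, 0, 3027/412] (h[4] = 0 is the target).

h = [7.9660, 7.4053, 8.0461, 7.2888, 0.0000, 7.3471]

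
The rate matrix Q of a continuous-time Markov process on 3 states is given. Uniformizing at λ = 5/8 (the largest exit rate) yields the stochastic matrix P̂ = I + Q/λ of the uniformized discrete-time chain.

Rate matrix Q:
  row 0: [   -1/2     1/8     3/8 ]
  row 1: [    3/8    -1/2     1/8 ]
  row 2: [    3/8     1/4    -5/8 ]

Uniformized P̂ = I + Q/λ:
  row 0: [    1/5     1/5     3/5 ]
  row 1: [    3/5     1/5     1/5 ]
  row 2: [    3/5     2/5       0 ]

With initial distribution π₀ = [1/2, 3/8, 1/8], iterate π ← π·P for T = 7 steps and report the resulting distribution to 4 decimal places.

π = [0.4285, 0.2618, 0.3098]

t=0: π = [0.5000, 0.3750, 0.1250]
t=1: π = [0.4000, 0.2250, 0.3750]
t=2: π = [0.4400, 0.2750, 0.2850]
t=3: π = [0.4240, 0.2570, 0.3190]
t=4: π = [0.4304, 0.2638, 0.3058]
t=5: π = [0.4278, 0.2612, 0.3110]
t=6: π = [0.4289, 0.2622, 0.3089]
t=7: π = [0.4285, 0.2618, 0.3098]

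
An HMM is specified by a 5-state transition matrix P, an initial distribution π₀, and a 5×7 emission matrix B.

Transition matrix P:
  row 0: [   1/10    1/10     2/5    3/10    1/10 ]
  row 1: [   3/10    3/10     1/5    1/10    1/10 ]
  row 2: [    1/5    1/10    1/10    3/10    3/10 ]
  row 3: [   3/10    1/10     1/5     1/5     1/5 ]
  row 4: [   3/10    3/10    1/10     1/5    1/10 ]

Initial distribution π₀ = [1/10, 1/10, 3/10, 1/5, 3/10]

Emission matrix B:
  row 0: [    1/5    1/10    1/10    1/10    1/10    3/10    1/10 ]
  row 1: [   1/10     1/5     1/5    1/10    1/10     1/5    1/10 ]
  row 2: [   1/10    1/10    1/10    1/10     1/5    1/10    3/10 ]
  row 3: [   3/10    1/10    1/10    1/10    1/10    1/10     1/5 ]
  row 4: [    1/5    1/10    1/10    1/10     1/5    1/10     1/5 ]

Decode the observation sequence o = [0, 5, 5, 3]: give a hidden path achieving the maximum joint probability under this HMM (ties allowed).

t=0: δ = [2.000e-02, 1.000e-02, 3.000e-02, 6.000e-02, 6.000e-02]  (obs o_0=0)
t=1: δ = [5.400e-03, 3.600e-03, 1.200e-03, 1.200e-03, 1.200e-03]  ψ = [3, 4, 3, 3, 3]  (obs o_1=5)
t=2: δ = [3.240e-04, 2.160e-04, 2.160e-04, 1.620e-04, 5.400e-05]  ψ = [1, 1, 0, 0, 0]  (obs o_2=5)
t=3: δ = [6.480e-06, 6.480e-06, 1.296e-05, 9.720e-06, 6.480e-06]  ψ = [1, 1, 0, 0, 2]  (obs o_3=3)
backtrack: best end state = 2; path = [4, 1, 0, 2]

path = [4, 1, 0, 2]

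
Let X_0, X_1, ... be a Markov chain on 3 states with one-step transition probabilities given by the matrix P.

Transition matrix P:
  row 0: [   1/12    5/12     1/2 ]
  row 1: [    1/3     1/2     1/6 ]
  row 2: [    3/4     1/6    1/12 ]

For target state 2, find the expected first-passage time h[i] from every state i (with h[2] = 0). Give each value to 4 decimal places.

First-step conditioning: h[2] = 0; for i ≠ 2, h[i] = 1 + Σ_k P[i][k]·h[k].
  h[0] = 1 + 1/12·h[0] + 5/12·h[1]
  h[1] = 1 + 1/3·h[0] + 1/2·h[1]
Solving the 2×2 linear system over states ≠ 2 gives exactly h = [66/23, 90/23, 0] (h[2] = 0 is the target).

h = [2.8696, 3.9130, 0.0000]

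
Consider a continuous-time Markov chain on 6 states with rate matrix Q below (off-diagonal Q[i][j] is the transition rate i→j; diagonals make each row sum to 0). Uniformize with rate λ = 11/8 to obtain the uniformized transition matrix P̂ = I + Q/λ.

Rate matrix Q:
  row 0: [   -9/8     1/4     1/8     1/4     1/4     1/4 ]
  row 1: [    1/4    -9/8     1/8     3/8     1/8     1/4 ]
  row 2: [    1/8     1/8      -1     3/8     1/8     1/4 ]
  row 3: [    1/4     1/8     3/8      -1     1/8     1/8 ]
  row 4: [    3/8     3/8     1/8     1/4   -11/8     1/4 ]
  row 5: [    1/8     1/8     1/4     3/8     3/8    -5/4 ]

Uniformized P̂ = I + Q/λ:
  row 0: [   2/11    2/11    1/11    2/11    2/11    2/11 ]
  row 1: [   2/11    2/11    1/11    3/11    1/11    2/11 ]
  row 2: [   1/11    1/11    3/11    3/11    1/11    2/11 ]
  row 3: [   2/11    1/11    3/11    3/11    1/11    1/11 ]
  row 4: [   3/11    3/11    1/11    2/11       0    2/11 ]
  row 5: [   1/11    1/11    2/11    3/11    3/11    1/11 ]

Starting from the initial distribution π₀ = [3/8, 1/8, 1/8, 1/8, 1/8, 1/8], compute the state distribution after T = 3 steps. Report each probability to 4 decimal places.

t=0: π = [0.3750, 0.1250, 0.1250, 0.1250, 0.1250, 0.1250]
t=1: π = [0.1705, 0.1591, 0.1477, 0.2273, 0.1364, 0.1591]
t=2: π = [0.1663, 0.1457, 0.1736, 0.2448, 0.1229, 0.1467]
t=3: π = [0.1639, 0.1416, 0.1803, 0.2464, 0.1215, 0.1462]

π = [0.1639, 0.1416, 0.1803, 0.2464, 0.1215, 0.1462]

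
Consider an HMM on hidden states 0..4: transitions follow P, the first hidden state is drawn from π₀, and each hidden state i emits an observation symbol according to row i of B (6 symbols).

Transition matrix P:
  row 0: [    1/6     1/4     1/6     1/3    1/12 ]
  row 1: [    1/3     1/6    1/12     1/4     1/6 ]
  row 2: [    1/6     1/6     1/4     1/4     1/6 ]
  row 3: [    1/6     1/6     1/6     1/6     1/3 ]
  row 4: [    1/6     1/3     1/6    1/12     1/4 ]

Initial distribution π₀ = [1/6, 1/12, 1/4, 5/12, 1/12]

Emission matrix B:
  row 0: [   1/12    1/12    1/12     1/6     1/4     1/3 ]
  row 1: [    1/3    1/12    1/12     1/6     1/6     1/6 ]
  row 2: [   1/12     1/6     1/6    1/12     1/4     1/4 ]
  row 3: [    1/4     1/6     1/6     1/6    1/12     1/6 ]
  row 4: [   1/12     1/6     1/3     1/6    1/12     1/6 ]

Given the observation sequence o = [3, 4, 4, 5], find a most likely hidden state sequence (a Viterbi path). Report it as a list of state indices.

t=0: δ = [2.778e-02, 1.389e-02, 2.083e-02, 6.944e-02, 1.389e-02]  (obs o_0=3)
t=1: δ = [2.894e-03, 1.929e-03, 2.894e-03, 9.645e-04, 1.929e-03]  ψ = [3, 3, 3, 3, 3]  (obs o_1=4)
t=2: δ = [1.608e-04, 1.206e-04, 1.808e-04, 8.038e-05, 4.019e-05]  ψ = [1, 0, 2, 0, 2]  (obs o_2=4)
t=3: δ = [1.340e-05, 6.698e-06, 1.130e-05, 8.931e-06, 5.023e-06]  ψ = [1, 0, 2, 0, 2]  (obs o_3=5)
backtrack: best end state = 0; path = [3, 0, 1, 0]

path = [3, 0, 1, 0]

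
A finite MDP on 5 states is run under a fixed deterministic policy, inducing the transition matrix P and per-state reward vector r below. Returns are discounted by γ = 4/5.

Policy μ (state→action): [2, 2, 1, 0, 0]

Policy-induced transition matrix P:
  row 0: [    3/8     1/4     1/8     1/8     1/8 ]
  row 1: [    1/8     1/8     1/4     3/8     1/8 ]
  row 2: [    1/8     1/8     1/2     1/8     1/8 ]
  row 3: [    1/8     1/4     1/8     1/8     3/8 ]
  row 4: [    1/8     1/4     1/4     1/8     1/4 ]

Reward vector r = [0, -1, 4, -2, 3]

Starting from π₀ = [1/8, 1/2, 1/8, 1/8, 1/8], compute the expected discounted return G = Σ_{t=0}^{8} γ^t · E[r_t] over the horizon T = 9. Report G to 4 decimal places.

t=0: π = [0.1250, 0.5000, 0.1250, 0.1250, 0.1250], E[r] = 0.1250, γ^t·E[r] = 0.125000, running G = 0.125000
t=1: π = [0.1563, 0.1719, 0.2500, 0.2500, 0.1719], E[r] = 0.8438, γ^t·E[r] = 0.675000, running G = 0.800000
t=2: π = [0.1641, 0.1973, 0.2617, 0.1680, 0.2090], E[r] = 1.1406, γ^t·E[r] = 0.730000, running G = 1.530000
t=3: π = [0.1660, 0.1926, 0.2739, 0.1743, 0.1931], E[r] = 1.1338, γ^t·E[r] = 0.580500, running G = 2.110500
t=4: π = [0.1665, 0.1917, 0.2759, 0.1732, 0.1927], E[r] = 1.1439, γ^t·E[r] = 0.468550, running G = 2.579050
t=5: π = [0.1666, 0.1915, 0.2765, 0.1729, 0.1924], E[r] = 1.1459, γ^t·E[r] = 0.375475, running G = 2.954525
t=6: π = [0.1667, 0.1915, 0.2767, 0.1729, 0.1923], E[r] = 1.1463, γ^t·E[r] = 0.300502, running G = 3.255027
t=7: π = [0.1667, 0.1915, 0.2767, 0.1729, 0.1923], E[r] = 1.1465, γ^t·E[r] = 0.240431, running G = 3.495457
t=8: π = [0.1667, 0.1915, 0.2767, 0.1729, 0.1923], E[r] = 1.1465, γ^t·E[r] = 0.192351, running G = 3.687808

G = 3.6878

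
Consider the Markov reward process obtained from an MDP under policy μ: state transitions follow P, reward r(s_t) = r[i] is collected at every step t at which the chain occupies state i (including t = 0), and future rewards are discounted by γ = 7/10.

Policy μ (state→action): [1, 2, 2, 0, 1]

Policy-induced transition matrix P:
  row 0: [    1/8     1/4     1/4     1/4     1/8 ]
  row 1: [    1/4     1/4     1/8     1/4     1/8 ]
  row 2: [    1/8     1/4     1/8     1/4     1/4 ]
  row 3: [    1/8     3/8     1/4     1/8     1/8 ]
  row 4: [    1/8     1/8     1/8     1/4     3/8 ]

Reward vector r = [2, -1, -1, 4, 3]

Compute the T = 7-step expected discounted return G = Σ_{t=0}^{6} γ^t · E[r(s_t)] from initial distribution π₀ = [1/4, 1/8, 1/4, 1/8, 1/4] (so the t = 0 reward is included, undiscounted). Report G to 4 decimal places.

G = 4.2611

t=0: π = [0.2500, 0.1250, 0.2500, 0.1250, 0.2500], E[r] = 1.3750, γ^t·E[r] = 1.375000, running G = 1.375000
t=1: π = [0.1406, 0.2344, 0.1719, 0.2344, 0.2188], E[r] = 1.4688, γ^t·E[r] = 1.028125, running G = 2.403125
t=2: π = [0.1543, 0.2520, 0.1719, 0.2207, 0.2012], E[r] = 1.3711, γ^t·E[r] = 0.671836, running G = 3.074961
t=3: π = [0.1565, 0.2524, 0.1719, 0.2224, 0.1968], E[r] = 1.3687, γ^t·E[r] = 0.469448, running G = 3.544409
t=4: π = [0.1566, 0.2532, 0.1724, 0.2222, 0.1957], E[r] = 1.3634, γ^t·E[r] = 0.327346, running G = 3.871755
t=5: π = [0.1567, 0.2533, 0.1723, 0.2222, 0.1955], E[r] = 1.3629, γ^t·E[r] = 0.229069, running G = 4.100823
t=6: π = [0.1567, 0.2533, 0.1724, 0.2222, 0.1954], E[r] = 1.3627, γ^t·E[r] = 0.160325, running G = 4.261148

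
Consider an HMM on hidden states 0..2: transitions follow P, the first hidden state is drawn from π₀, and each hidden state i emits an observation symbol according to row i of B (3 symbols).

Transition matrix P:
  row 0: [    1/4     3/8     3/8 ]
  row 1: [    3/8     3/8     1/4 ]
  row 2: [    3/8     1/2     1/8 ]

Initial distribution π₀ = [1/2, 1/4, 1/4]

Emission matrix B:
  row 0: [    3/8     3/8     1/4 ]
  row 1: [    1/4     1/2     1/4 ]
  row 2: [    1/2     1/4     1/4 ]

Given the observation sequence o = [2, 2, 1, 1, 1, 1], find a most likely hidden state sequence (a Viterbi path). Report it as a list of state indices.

t=0: δ = [1.250e-01, 6.250e-02, 6.250e-02]  (obs o_0=2)
t=1: δ = [7.812e-03, 1.172e-02, 1.172e-02]  ψ = [0, 0, 0]  (obs o_1=2)
t=2: δ = [1.648e-03, 2.930e-03, 7.324e-04]  ψ = [1, 2, 0]  (obs o_2=1)
t=3: δ = [4.120e-04, 5.493e-04, 1.831e-04]  ψ = [1, 1, 1]  (obs o_3=1)
t=4: δ = [7.725e-05, 1.030e-04, 3.862e-05]  ψ = [1, 1, 0]  (obs o_4=1)
t=5: δ = [1.448e-05, 1.931e-05, 7.242e-06]  ψ = [1, 1, 0]  (obs o_5=1)
backtrack: best end state = 1; path = [0, 2, 1, 1, 1, 1]

path = [0, 2, 1, 1, 1, 1]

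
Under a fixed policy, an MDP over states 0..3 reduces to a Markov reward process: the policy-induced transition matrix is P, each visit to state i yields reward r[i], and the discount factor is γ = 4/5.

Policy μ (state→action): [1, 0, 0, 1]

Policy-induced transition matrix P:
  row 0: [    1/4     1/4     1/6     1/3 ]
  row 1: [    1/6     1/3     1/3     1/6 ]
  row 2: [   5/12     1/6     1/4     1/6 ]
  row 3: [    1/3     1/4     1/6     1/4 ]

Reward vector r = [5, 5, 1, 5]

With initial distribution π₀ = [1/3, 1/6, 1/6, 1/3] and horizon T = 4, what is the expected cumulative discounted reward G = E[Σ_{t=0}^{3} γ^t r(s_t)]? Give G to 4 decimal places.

G = 12.3825

t=0: π = [0.3333, 0.1667, 0.1667, 0.3333], E[r] = 4.3333, γ^t·E[r] = 4.333333, running G = 4.333333
t=1: π = [0.2917, 0.2500, 0.2083, 0.2500], E[r] = 4.1667, γ^t·E[r] = 3.333333, running G = 7.666667
t=2: π = [0.2847, 0.2535, 0.2257, 0.2361], E[r] = 4.0972, γ^t·E[r] = 2.622222, running G = 10.288889
t=3: π = [0.2862, 0.2523, 0.2277, 0.2338], E[r] = 4.0891, γ^t·E[r] = 2.093630, running G = 12.382519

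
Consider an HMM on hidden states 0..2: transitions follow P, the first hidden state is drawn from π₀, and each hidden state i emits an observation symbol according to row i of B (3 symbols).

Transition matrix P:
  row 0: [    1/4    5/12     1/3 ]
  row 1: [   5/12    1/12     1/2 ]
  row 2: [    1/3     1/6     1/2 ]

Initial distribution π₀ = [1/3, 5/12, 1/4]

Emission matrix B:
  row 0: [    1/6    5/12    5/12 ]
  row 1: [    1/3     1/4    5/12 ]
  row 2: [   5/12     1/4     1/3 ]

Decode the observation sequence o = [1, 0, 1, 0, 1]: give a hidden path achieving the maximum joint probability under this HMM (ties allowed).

t=0: δ = [1.389e-01, 1.042e-01, 6.250e-02]  (obs o_0=1)
t=1: δ = [7.234e-03, 1.929e-02, 2.170e-02]  ψ = [1, 0, 1]  (obs o_1=0)
t=2: δ = [3.349e-03, 9.042e-04, 2.713e-03]  ψ = [1, 2, 2]  (obs o_2=1)
t=3: δ = [1.507e-04, 4.651e-04, 5.651e-04]  ψ = [2, 0, 2]  (obs o_3=0)
t=4: δ = [8.075e-05, 2.355e-05, 7.064e-05]  ψ = [1, 2, 2]  (obs o_4=1)
backtrack: best end state = 0; path = [0, 1, 0, 1, 0]

path = [0, 1, 0, 1, 0]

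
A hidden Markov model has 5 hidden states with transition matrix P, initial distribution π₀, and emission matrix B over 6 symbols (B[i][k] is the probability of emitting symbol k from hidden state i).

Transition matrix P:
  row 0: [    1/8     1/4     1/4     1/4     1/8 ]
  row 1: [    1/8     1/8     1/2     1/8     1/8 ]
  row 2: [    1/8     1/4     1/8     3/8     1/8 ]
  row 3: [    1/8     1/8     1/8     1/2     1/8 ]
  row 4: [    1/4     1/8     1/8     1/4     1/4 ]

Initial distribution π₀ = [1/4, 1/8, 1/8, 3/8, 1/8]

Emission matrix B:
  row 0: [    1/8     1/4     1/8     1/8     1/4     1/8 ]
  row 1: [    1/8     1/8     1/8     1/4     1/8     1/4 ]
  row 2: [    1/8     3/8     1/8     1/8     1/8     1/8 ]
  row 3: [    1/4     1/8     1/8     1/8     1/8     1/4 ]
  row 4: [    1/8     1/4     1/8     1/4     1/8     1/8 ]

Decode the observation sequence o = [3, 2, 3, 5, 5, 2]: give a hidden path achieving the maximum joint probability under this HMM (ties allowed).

t=0: δ = [3.125e-02, 3.125e-02, 1.562e-02, 4.688e-02, 3.125e-02]  (obs o_0=3)
t=1: δ = [9.766e-04, 9.766e-04, 1.953e-03, 2.930e-03, 9.766e-04]  ψ = [4, 0, 1, 3, 4]  (obs o_1=2)
t=2: δ = [4.578e-05, 1.221e-04, 6.104e-05, 1.831e-04, 9.155e-05]  ψ = [3, 2, 1, 3, 3]  (obs o_2=3)
t=3: δ = [2.861e-06, 5.722e-06, 7.629e-06, 2.289e-05, 2.861e-06]  ψ = [3, 3, 1, 3, 3]  (obs o_3=5)
t=4: δ = [3.576e-07, 7.153e-07, 3.576e-07, 2.861e-06, 3.576e-07]  ψ = [3, 3, 1, 3, 3]  (obs o_4=5)
t=5: δ = [4.470e-08, 4.470e-08, 4.470e-08, 1.788e-07, 4.470e-08]  ψ = [3, 3, 1, 3, 3]  (obs o_5=2)
backtrack: best end state = 3; path = [3, 3, 3, 3, 3, 3]

path = [3, 3, 3, 3, 3, 3]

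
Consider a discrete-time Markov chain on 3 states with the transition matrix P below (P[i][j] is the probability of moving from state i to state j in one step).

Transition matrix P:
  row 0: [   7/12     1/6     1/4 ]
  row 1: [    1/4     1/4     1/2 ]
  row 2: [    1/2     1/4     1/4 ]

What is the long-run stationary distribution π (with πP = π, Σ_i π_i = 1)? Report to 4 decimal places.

π = [0.4884, 0.2093, 0.3023]

Balance equations π_j = Σ_i π_i·P[i][j]:
  π_0 = 7/12·π_0 + 1/4·π_1 + 1/2·π_2
  π_1 = 1/6·π_0 + 1/4·π_1 + 1/4·π_2
  normalize: π_0 + π_1 + π_2 = 1
Solving the linear system gives exactly π = [21/43, 9/43, 13/43].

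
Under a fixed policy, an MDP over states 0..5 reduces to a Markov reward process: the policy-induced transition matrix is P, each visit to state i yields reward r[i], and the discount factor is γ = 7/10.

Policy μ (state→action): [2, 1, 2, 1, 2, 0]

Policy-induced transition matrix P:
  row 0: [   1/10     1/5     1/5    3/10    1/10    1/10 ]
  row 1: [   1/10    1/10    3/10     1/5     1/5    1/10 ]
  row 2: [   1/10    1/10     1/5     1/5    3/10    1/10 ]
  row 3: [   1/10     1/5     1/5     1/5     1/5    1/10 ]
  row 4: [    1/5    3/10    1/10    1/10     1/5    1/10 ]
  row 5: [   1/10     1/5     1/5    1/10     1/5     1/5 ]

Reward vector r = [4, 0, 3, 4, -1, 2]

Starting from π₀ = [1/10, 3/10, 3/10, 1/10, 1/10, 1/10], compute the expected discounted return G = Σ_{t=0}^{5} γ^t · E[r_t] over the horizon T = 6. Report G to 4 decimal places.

t=0: π = [0.1000, 0.3000, 0.3000, 0.1000, 0.1000, 0.1000], E[r] = 1.8000, γ^t·E[r] = 1.800000, running G = 1.800000
t=1: π = [0.1100, 0.1500, 0.2200, 0.1900, 0.2200, 0.1100], E[r] = 1.8600, γ^t·E[r] = 1.302000, running G = 3.102000
t=2: π = [0.1220, 0.1850, 0.1930, 0.1780, 0.2110, 0.1110], E[r] = 1.7900, γ^t·E[r] = 0.877100, running G = 3.979100
t=3: π = [0.1211, 0.1833, 0.1974, 0.1800, 0.2071, 0.1111], E[r] = 1.8117, γ^t·E[r] = 0.621413, running G = 4.600513
t=4: π = [0.1207, 0.1826, 0.1976, 0.1803, 0.2076, 0.1111], E[r] = 1.8115, γ^t·E[r] = 0.434929, running G = 5.035442
t=5: π = [0.1208, 0.1827, 0.1975, 0.1802, 0.2077, 0.1111], E[r] = 1.8109, γ^t·E[r] = 0.304354, running G = 5.339796

G = 5.3398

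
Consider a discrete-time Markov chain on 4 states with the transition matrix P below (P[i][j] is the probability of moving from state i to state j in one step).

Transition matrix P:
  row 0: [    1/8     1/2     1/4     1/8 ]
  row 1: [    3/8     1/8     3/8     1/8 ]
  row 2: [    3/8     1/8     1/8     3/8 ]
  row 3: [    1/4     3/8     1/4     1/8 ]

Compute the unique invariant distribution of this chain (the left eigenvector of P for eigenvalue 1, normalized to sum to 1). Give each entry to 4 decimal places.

π = [0.2812, 0.2775, 0.2531, 0.1883]

Balance equations π_j = Σ_i π_i·P[i][j]:
  π_0 = 1/8·π_0 + 3/8·π_1 + 3/8·π_2 + 1/4·π_3
  π_1 = 1/2·π_0 + 1/8·π_1 + 1/8·π_2 + 3/8·π_3
  π_2 = 1/4·π_0 + 3/8·π_1 + 1/8·π_2 + 1/4·π_3
  normalize: π_0 + π_1 + π_2 + π_3 = 1
Solving the linear system gives exactly π = [115/409, 227/818, 207/818, 77/409].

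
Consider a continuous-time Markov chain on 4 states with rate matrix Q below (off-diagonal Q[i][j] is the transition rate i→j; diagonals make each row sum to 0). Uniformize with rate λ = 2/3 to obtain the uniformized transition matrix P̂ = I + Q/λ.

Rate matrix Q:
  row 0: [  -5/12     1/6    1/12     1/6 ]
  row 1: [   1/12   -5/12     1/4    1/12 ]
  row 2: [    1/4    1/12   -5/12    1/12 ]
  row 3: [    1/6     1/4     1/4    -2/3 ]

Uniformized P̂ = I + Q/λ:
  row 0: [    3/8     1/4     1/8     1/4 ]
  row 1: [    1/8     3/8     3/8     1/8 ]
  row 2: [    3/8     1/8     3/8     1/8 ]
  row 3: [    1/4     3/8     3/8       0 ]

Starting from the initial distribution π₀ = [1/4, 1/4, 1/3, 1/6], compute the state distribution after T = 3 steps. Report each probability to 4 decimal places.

π = [0.2918, 0.2629, 0.3018, 0.1436]

t=0: π = [0.2500, 0.2500, 0.3333, 0.1667]
t=1: π = [0.2917, 0.2604, 0.3125, 0.1354]
t=2: π = [0.2930, 0.2604, 0.3021, 0.1445]
t=3: π = [0.2918, 0.2629, 0.3018, 0.1436]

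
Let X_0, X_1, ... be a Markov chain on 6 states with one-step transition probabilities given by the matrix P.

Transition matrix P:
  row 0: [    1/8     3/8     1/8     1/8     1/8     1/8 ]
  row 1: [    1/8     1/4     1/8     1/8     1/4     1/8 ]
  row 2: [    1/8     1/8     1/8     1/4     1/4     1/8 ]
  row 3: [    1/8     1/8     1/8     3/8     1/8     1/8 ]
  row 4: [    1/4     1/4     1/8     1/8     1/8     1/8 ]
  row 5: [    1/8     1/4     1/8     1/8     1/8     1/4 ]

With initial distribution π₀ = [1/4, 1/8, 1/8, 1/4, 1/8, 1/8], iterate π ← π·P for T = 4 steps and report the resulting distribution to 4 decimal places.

π = [0.1461, 0.2291, 0.1250, 0.1877, 0.1692, 0.1429]

t=0: π = [0.2500, 0.1250, 0.1250, 0.2500, 0.1250, 0.1250]
t=1: π = [0.1406, 0.2344, 0.1250, 0.2031, 0.1563, 0.1406]
t=2: π = [0.1445, 0.2266, 0.1250, 0.1914, 0.1699, 0.1426]
t=3: π = [0.1462, 0.2285, 0.1250, 0.1885, 0.1689, 0.1428]
t=4: π = [0.1461, 0.2291, 0.1250, 0.1877, 0.1692, 0.1429]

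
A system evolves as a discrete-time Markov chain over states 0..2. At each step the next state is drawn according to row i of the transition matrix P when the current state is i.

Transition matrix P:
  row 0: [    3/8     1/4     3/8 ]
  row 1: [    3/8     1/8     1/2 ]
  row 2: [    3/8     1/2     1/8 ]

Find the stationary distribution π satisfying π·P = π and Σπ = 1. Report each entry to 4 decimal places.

π = [0.3750, 0.2955, 0.3295]

Balance equations π_j = Σ_i π_i·P[i][j]:
  π_0 = 3/8·π_0 + 3/8·π_1 + 3/8·π_2
  π_1 = 1/4·π_0 + 1/8·π_1 + 1/2·π_2
  normalize: π_0 + π_1 + π_2 = 1
Solving the linear system gives exactly π = [3/8, 13/44, 29/88].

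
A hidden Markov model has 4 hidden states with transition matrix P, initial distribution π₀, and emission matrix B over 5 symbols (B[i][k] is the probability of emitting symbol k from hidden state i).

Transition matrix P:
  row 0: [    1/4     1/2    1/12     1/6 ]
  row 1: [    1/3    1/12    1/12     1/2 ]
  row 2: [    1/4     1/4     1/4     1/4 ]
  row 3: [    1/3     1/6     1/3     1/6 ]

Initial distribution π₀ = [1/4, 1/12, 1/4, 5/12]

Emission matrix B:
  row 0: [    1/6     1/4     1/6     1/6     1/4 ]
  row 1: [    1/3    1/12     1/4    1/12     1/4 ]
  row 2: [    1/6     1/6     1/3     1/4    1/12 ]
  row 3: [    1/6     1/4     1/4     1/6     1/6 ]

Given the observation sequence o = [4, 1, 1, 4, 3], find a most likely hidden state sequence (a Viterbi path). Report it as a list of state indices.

t=0: δ = [6.250e-02, 2.083e-02, 2.083e-02, 6.944e-02]  (obs o_0=4)
t=1: δ = [5.787e-03, 2.604e-03, 3.858e-03, 2.894e-03]  ψ = [3, 0, 3, 3]  (obs o_1=1)
t=2: δ = [3.617e-04, 2.411e-04, 1.608e-04, 3.255e-04]  ψ = [0, 0, 2, 1]  (obs o_2=1)
t=3: δ = [2.713e-05, 4.521e-05, 9.042e-06, 2.009e-05]  ψ = [3, 0, 3, 1]  (obs o_3=4)
t=4: δ = [2.512e-06, 1.130e-06, 1.674e-06, 3.768e-06]  ψ = [1, 0, 3, 1]  (obs o_4=3)
backtrack: best end state = 3; path = [3, 0, 0, 1, 3]

path = [3, 0, 0, 1, 3]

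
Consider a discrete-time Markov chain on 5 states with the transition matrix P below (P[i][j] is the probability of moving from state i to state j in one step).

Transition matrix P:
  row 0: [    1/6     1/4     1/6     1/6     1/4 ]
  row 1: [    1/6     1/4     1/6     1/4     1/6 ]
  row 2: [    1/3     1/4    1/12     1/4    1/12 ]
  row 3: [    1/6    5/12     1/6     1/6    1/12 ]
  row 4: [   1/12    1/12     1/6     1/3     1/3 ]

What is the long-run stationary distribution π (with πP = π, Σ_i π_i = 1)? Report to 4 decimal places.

Balance equations π_j = Σ_i π_i·P[i][j]:
  π_0 = 1/6·π_0 + 1/6·π_1 + 1/3·π_2 + 1/6·π_3 + 1/12·π_4
  π_1 = 1/4·π_0 + 1/4·π_1 + 1/4·π_2 + 5/12·π_3 + 1/12·π_4
  π_2 = 1/6·π_0 + 1/6·π_1 + 1/12·π_2 + 1/6·π_3 + 1/6·π_4
  π_3 = 1/6·π_0 + 1/4·π_1 + 1/4·π_2 + 1/6·π_3 + 1/3·π_4
  normalize: π_0 + π_1 + π_2 + π_3 + π_4 = 1
Solving the linear system gives exactly π = [3657/20618, 2666/10309, 2/13, 4761/20618, 1848/10309].

π = [0.1774, 0.2586, 0.1538, 0.2309, 0.1793]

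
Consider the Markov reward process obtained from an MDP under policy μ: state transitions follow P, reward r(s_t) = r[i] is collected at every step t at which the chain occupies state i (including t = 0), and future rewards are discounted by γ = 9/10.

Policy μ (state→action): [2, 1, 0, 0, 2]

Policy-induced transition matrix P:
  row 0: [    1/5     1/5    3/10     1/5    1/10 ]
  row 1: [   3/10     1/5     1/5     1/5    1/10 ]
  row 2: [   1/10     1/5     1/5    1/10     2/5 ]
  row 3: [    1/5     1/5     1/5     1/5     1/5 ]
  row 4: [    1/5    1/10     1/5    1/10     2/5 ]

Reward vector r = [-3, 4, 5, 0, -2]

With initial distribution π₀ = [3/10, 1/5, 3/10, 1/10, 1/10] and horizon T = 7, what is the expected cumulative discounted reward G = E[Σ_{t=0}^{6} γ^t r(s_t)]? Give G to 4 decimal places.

t=0: π = [0.3000, 0.2000, 0.3000, 0.1000, 0.1000], E[r] = 1.2000, γ^t·E[r] = 1.200000, running G = 1.200000
t=1: π = [0.1900, 0.1900, 0.2300, 0.1600, 0.2300], E[r] = 0.8800, γ^t·E[r] = 0.792000, running G = 1.992000
t=2: π = [0.1960, 0.1770, 0.2190, 0.1540, 0.2540], E[r] = 0.7070, γ^t·E[r] = 0.572670, running G = 2.564670
t=3: π = [0.1958, 0.1746, 0.2196, 0.1527, 0.2573], E[r] = 0.6944, γ^t·E[r] = 0.506218, running G = 3.070888
t=4: π = [0.1955, 0.1743, 0.2196, 0.1523, 0.2583], E[r] = 0.6918, γ^t·E[r] = 0.453890, running G = 3.524778
t=5: π = [0.1955, 0.1742, 0.2196, 0.1522, 0.2586], E[r] = 0.6908, γ^t·E[r] = 0.407906, running G = 3.932684
t=6: π = [0.1955, 0.1741, 0.2195, 0.1522, 0.2587], E[r] = 0.6906, γ^t·E[r] = 0.366998, running G = 4.299682

G = 4.2997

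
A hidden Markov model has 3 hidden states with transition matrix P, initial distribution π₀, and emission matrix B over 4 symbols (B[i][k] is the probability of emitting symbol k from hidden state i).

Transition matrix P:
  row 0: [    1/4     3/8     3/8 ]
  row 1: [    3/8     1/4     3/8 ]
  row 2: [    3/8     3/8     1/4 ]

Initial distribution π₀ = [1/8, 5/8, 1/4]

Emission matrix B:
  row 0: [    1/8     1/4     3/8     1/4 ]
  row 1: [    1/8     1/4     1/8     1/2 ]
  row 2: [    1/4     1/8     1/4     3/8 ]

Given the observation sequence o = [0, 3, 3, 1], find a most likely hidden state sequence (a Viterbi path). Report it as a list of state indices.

path = [1, 2, 1, 0]

t=0: δ = [1.562e-02, 7.812e-02, 6.250e-02]  (obs o_0=0)
t=1: δ = [7.324e-03, 1.172e-02, 1.099e-02]  ψ = [1, 2, 1]  (obs o_1=3)
t=2: δ = [1.099e-03, 2.060e-03, 1.648e-03]  ψ = [1, 2, 1]  (obs o_2=3)
t=3: δ = [1.931e-04, 1.545e-04, 9.656e-05]  ψ = [1, 2, 1]  (obs o_3=1)
backtrack: best end state = 0; path = [1, 2, 1, 0]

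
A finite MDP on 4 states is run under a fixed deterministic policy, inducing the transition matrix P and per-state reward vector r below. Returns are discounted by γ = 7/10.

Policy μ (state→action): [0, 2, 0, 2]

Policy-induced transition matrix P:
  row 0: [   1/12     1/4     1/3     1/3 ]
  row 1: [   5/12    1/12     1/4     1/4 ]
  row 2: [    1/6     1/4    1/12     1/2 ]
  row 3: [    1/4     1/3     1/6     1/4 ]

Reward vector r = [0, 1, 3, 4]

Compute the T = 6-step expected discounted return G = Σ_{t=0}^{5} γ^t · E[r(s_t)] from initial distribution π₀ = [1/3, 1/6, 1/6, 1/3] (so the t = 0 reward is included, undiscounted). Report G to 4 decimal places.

t=0: π = [0.3333, 0.1667, 0.1667, 0.3333], E[r] = 2.0000, γ^t·E[r] = 2.000000, running G = 2.000000
t=1: π = [0.2083, 0.2500, 0.2222, 0.3194], E[r] = 2.1944, γ^t·E[r] = 1.536111, running G = 3.536111
t=2: π = [0.2384, 0.2350, 0.2037, 0.3229], E[r] = 2.1377, γ^t·E[r] = 1.047488, running G = 4.583600
t=3: π = [0.2324, 0.2378, 0.2090, 0.3208], E[r] = 2.1480, γ^t·E[r] = 0.736749, running G = 5.320348
t=4: π = [0.2335, 0.2371, 0.2078, 0.3216], E[r] = 2.1470, γ^t·E[r] = 0.515496, running G = 5.835845
t=5: π = [0.2333, 0.2373, 0.2080, 0.3214], E[r] = 2.1470, γ^t·E[r] = 0.360841, running G = 6.196686

G = 6.1967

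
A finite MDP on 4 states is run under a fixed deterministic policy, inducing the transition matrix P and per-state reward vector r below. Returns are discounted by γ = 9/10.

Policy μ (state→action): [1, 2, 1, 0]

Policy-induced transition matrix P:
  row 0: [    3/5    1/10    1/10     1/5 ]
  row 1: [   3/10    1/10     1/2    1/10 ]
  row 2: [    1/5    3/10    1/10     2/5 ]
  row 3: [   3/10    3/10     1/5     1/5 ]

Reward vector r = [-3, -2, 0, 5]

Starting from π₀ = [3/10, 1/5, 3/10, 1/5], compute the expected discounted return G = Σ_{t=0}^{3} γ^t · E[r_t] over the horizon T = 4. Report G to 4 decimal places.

G = -1.2347

t=0: π = [0.3000, 0.2000, 0.3000, 0.2000], E[r] = -0.3000, γ^t·E[r] = -0.300000, running G = -0.300000
t=1: π = [0.3600, 0.2000, 0.2000, 0.2400], E[r] = -0.2800, γ^t·E[r] = -0.252000, running G = -0.552000
t=2: π = [0.3880, 0.1880, 0.2040, 0.2200], E[r] = -0.4400, γ^t·E[r] = -0.356400, running G = -0.908400
t=3: π = [0.3960, 0.1848, 0.1972, 0.2220], E[r] = -0.4476, γ^t·E[r] = -0.326300, running G = -1.234700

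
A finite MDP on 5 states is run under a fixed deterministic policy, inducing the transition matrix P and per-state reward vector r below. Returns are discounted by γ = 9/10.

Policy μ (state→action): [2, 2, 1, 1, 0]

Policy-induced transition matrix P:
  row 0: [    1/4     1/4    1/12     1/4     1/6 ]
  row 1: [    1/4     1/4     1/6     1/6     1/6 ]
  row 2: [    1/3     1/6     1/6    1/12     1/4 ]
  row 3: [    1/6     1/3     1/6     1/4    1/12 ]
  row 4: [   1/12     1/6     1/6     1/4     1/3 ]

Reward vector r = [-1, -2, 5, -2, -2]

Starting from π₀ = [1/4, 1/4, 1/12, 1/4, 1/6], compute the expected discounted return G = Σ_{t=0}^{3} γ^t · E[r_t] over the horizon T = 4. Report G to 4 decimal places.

t=0: π = [0.2500, 0.2500, 0.0833, 0.2500, 0.1667], E[r] = -1.1667, γ^t·E[r] = -1.166667, running G = -1.166667
t=1: π = [0.2083, 0.2500, 0.1458, 0.2153, 0.1806], E[r] = -0.7708, γ^t·E[r] = -0.693750, running G = -1.860417
t=2: π = [0.2141, 0.2407, 0.1493, 0.2049, 0.1910], E[r] = -0.7407, γ^t·E[r] = -0.600000, running G = -2.460417
t=3: π = [0.2135, 0.2387, 0.1488, 0.2051, 0.1939], E[r] = -0.7447, γ^t·E[r] = -0.542883, running G = -3.003299

G = -3.0033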